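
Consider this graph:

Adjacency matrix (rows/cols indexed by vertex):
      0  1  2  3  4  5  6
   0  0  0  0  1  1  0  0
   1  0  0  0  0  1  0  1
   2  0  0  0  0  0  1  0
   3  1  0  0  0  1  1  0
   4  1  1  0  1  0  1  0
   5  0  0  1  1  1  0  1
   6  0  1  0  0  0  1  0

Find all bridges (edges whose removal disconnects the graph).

A bridge is an edge whose removal increases the number of connected components.
Bridges found: (2,5)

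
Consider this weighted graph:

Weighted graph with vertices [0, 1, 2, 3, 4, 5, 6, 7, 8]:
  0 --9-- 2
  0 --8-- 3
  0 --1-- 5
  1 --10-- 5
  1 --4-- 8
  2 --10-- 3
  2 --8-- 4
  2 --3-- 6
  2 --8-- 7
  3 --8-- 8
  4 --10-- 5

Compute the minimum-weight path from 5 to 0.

Using Dijkstra's algorithm from vertex 5:
Shortest path: 5 -> 0
Total weight: 1 = 1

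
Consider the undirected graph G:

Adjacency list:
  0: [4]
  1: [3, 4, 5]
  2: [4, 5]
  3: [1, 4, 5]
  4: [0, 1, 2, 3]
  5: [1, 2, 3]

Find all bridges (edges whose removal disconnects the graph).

A bridge is an edge whose removal increases the number of connected components.
Bridges found: (0,4)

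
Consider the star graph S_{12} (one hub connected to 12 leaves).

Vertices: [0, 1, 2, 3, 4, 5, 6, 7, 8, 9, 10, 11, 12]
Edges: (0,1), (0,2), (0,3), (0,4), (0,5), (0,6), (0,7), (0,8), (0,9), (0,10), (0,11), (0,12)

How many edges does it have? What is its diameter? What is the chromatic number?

Star graph S_{12}: the hub connects to all 12 leaves.
Edges = 12.
Diameter = 2 (any leaf to hub is 1, leaf to leaf through hub is 2).
Star graphs are bipartite (hub vs leaves), so chromatic number = 2.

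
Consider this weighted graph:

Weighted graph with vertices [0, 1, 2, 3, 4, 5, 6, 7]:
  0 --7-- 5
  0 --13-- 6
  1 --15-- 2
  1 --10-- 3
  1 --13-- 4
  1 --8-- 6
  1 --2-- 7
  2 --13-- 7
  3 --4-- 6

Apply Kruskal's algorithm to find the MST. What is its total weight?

Applying Kruskal's algorithm (sort edges by weight, add if no cycle):
  Add (1,7) w=2
  Add (3,6) w=4
  Add (0,5) w=7
  Add (1,6) w=8
  Skip (1,3) w=10 (creates cycle)
  Add (0,6) w=13
  Add (1,4) w=13
  Add (2,7) w=13
  Skip (1,2) w=15 (creates cycle)
MST weight = 60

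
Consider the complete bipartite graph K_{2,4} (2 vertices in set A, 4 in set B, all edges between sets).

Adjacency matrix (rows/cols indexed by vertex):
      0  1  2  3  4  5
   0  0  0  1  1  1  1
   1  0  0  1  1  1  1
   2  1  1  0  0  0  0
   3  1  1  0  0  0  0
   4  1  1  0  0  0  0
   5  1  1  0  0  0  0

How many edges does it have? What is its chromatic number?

K_{2,4} has 2 * 4 = 8 edges.
Bipartite graphs have chromatic number 2 (color each partition differently).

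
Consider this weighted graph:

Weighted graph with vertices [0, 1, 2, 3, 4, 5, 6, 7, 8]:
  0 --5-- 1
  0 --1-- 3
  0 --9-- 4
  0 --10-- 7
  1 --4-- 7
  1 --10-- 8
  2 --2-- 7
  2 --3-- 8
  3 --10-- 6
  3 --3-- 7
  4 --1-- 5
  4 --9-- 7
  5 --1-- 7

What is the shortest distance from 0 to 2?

Using Dijkstra's algorithm from vertex 0:
Shortest path: 0 -> 3 -> 7 -> 2
Total weight: 1 + 3 + 2 = 6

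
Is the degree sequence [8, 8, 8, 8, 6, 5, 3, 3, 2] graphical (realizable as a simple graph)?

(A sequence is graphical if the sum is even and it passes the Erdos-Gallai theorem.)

Sum of degrees = 51. Sum is odd, so the sequence is NOT graphical.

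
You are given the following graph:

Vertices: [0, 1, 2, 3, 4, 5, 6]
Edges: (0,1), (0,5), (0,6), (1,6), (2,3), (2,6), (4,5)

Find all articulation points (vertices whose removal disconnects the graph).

An articulation point is a vertex whose removal disconnects the graph.
Articulation points: [0, 2, 5, 6]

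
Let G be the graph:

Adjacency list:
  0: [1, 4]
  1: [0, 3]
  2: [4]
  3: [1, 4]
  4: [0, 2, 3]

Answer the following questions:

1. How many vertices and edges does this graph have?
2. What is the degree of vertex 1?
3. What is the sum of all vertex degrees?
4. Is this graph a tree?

Count: 5 vertices, 5 edges.
Vertex 1 has neighbors [0, 3], degree = 2.
Handshaking lemma: 2 * 5 = 10.
A tree on 5 vertices has 4 edges. This graph has 5 edges (1 extra). Not a tree.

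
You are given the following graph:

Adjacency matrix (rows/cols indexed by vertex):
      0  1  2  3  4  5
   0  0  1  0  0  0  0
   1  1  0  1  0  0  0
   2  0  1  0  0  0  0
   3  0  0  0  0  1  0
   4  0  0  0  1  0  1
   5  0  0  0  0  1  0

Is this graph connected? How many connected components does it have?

Checking connectivity: the graph has 2 connected component(s).
Components: [[0, 1, 2], [3, 4, 5]]. The graph is NOT connected.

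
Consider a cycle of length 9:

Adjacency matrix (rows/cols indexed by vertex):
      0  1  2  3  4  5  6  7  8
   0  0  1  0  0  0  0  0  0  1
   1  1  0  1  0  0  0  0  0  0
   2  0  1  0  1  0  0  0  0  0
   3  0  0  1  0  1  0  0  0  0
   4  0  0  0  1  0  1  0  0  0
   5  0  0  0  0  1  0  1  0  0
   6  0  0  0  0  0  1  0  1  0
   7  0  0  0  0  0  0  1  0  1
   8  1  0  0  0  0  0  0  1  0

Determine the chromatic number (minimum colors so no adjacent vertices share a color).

This is an odd cycle (C_9). Odd cycles are not bipartite (any 2-coloring forces two adjacent vertices to match), and 3 colors suffice.
Chromatic number = 3.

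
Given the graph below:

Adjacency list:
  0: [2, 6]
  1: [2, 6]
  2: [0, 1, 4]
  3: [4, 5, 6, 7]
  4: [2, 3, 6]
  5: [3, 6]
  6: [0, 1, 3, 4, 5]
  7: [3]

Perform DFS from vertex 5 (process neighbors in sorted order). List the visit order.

DFS from vertex 5 (neighbors processed in ascending order):
Visit order: 5, 3, 4, 2, 0, 6, 1, 7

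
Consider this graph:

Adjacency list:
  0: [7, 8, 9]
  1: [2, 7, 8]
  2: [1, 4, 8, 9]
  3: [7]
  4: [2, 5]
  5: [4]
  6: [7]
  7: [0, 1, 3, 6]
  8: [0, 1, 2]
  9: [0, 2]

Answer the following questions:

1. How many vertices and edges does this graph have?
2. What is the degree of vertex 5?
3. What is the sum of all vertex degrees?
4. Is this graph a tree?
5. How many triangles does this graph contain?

Count: 10 vertices, 12 edges.
Vertex 5 has neighbors [4], degree = 1.
Handshaking lemma: 2 * 12 = 24.
A tree on 10 vertices has 9 edges. This graph has 12 edges (3 extra). Not a tree.
Number of triangles = 1.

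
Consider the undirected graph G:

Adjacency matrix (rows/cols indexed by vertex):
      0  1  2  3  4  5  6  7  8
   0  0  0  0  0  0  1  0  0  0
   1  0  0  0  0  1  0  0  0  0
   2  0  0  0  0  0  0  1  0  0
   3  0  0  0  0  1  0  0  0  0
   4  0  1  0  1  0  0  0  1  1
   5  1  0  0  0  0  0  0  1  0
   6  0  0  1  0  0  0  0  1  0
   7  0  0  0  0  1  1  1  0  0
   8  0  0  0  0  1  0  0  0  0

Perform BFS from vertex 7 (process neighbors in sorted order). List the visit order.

BFS from vertex 7 (neighbors processed in ascending order):
Visit order: 7, 4, 5, 6, 1, 3, 8, 0, 2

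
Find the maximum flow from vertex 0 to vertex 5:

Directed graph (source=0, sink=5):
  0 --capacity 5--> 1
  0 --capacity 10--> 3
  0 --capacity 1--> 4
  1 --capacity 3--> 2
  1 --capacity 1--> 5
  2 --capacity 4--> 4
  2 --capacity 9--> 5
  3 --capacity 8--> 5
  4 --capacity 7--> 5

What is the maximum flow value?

Computing max flow:
  Flow on (0->1): 4/5
  Flow on (0->3): 8/10
  Flow on (0->4): 1/1
  Flow on (1->2): 3/3
  Flow on (1->5): 1/1
  Flow on (2->5): 3/9
  Flow on (3->5): 8/8
  Flow on (4->5): 1/7
Maximum flow = 13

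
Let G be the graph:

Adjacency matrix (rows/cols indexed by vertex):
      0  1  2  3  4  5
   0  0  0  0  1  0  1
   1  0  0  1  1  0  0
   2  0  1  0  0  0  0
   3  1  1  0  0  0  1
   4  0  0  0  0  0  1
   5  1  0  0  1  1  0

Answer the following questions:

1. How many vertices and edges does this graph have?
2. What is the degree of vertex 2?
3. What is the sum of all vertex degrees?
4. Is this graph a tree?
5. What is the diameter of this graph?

Count: 6 vertices, 6 edges.
Vertex 2 has neighbors [1], degree = 1.
Handshaking lemma: 2 * 6 = 12.
A tree on 6 vertices has 5 edges. This graph has 6 edges (1 extra). Not a tree.
Diameter (longest shortest path) = 4.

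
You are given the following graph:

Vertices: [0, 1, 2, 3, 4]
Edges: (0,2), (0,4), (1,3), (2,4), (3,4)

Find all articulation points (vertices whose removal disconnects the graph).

An articulation point is a vertex whose removal disconnects the graph.
Articulation points: [3, 4]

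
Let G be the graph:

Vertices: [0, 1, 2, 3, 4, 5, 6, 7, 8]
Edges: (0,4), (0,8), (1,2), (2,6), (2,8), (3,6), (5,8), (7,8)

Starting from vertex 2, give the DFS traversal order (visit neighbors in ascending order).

DFS from vertex 2 (neighbors processed in ascending order):
Visit order: 2, 1, 6, 3, 8, 0, 4, 5, 7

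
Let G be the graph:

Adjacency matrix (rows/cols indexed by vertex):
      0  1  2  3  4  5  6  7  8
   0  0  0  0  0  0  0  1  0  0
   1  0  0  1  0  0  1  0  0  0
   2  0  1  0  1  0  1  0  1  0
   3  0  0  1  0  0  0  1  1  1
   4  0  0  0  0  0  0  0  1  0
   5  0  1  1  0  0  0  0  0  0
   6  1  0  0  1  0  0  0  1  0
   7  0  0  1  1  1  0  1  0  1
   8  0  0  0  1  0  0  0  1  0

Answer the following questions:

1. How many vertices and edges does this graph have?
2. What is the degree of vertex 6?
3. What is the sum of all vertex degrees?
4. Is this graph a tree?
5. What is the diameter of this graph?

Count: 9 vertices, 12 edges.
Vertex 6 has neighbors [0, 3, 7], degree = 3.
Handshaking lemma: 2 * 12 = 24.
A tree on 9 vertices has 8 edges. This graph has 12 edges (4 extra). Not a tree.
Diameter (longest shortest path) = 4.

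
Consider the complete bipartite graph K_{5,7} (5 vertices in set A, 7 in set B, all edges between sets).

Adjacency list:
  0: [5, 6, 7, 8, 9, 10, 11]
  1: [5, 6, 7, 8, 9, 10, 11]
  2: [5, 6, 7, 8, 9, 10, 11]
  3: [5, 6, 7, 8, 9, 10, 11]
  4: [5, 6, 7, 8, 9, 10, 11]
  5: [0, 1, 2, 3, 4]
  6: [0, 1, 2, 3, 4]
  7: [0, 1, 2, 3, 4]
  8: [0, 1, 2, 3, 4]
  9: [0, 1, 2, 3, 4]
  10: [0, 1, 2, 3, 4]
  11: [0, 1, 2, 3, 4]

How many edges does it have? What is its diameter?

K_{5,7} has 5 * 7 = 35 edges.
Any vertex reaches any opposite-side vertex in 1 step; same-side vertices reach in 2 steps via any opposite-side vertex.
Diameter = 2.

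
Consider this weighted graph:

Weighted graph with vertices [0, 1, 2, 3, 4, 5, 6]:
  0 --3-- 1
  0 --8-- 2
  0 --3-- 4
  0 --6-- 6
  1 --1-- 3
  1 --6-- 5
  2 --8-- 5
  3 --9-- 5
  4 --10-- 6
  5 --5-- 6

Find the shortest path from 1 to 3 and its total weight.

Using Dijkstra's algorithm from vertex 1:
Shortest path: 1 -> 3
Total weight: 1 = 1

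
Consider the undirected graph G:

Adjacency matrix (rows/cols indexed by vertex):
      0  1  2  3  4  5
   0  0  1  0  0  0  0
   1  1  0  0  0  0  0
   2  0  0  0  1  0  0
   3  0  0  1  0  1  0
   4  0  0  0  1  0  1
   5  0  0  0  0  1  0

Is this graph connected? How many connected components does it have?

Checking connectivity: the graph has 2 connected component(s).
Components: [[0, 1], [2, 3, 4, 5]]. The graph is NOT connected.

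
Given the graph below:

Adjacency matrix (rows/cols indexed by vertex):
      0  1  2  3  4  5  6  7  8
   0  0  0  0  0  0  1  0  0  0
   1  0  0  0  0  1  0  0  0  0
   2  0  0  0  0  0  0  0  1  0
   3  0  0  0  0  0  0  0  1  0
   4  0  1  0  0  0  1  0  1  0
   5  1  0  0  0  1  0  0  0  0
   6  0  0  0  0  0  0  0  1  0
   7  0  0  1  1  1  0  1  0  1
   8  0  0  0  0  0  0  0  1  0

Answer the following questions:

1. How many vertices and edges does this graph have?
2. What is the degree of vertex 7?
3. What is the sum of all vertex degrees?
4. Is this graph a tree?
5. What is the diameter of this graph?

Count: 9 vertices, 8 edges.
Vertex 7 has neighbors [2, 3, 4, 6, 8], degree = 5.
Handshaking lemma: 2 * 8 = 16.
A graph is a tree iff it is connected and has exactly n-1 edges. This graph is connected (all 9 vertices in one component) and has 9-1 = 8 edges. It is a tree.
Diameter (longest shortest path) = 4.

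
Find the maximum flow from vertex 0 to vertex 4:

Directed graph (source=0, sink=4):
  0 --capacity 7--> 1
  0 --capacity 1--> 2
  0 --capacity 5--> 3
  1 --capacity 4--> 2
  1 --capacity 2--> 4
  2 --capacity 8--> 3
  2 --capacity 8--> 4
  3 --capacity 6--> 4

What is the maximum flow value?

Computing max flow:
  Flow on (0->1): 6/7
  Flow on (0->2): 1/1
  Flow on (0->3): 5/5
  Flow on (1->2): 4/4
  Flow on (1->4): 2/2
  Flow on (2->4): 5/8
  Flow on (3->4): 5/6
Maximum flow = 12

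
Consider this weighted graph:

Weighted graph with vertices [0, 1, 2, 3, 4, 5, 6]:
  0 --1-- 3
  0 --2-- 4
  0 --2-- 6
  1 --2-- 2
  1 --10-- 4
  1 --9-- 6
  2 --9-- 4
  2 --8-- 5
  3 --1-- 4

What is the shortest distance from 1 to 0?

Using Dijkstra's algorithm from vertex 1:
Shortest path: 1 -> 6 -> 0
Total weight: 9 + 2 = 11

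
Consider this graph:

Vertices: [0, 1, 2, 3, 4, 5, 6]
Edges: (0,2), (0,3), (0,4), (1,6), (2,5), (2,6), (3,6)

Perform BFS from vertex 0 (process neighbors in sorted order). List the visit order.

BFS from vertex 0 (neighbors processed in ascending order):
Visit order: 0, 2, 3, 4, 5, 6, 1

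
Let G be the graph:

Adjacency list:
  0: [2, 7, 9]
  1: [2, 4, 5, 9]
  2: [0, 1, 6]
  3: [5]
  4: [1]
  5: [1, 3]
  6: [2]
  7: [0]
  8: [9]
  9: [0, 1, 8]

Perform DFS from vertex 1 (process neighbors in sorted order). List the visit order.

DFS from vertex 1 (neighbors processed in ascending order):
Visit order: 1, 2, 0, 7, 9, 8, 6, 4, 5, 3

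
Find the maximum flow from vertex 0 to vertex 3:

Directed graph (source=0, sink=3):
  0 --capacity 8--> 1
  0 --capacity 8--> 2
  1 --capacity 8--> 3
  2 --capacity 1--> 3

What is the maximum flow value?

Computing max flow:
  Flow on (0->1): 8/8
  Flow on (0->2): 1/8
  Flow on (1->3): 8/8
  Flow on (2->3): 1/1
Maximum flow = 9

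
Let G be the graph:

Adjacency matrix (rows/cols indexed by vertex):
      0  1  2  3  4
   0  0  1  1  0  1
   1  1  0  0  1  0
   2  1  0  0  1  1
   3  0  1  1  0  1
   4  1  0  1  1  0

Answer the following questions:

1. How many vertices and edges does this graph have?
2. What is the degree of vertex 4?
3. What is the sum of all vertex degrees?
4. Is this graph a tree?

Count: 5 vertices, 7 edges.
Vertex 4 has neighbors [0, 2, 3], degree = 3.
Handshaking lemma: 2 * 7 = 14.
A tree on 5 vertices has 4 edges. This graph has 7 edges (3 extra). Not a tree.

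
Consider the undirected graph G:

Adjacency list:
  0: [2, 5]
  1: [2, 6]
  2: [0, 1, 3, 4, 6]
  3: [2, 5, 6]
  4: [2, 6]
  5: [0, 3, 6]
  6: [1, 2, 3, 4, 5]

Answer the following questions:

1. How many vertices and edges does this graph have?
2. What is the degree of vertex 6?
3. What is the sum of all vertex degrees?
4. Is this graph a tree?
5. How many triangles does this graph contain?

Count: 7 vertices, 11 edges.
Vertex 6 has neighbors [1, 2, 3, 4, 5], degree = 5.
Handshaking lemma: 2 * 11 = 22.
A tree on 7 vertices has 6 edges. This graph has 11 edges (5 extra). Not a tree.
Number of triangles = 4.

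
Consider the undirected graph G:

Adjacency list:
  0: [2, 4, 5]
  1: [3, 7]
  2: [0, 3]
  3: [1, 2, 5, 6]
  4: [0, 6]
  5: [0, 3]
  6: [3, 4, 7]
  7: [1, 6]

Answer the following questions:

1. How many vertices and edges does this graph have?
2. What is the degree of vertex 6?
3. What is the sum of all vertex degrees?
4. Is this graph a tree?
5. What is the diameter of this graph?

Count: 8 vertices, 10 edges.
Vertex 6 has neighbors [3, 4, 7], degree = 3.
Handshaking lemma: 2 * 10 = 20.
A tree on 8 vertices has 7 edges. This graph has 10 edges (3 extra). Not a tree.
Diameter (longest shortest path) = 3.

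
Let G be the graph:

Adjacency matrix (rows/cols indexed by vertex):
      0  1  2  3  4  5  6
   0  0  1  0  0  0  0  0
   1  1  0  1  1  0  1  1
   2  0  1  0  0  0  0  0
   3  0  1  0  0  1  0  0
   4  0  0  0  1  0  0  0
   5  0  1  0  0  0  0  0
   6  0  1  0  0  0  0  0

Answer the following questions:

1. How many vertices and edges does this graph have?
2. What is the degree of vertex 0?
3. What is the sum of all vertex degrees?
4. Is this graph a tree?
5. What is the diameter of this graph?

Count: 7 vertices, 6 edges.
Vertex 0 has neighbors [1], degree = 1.
Handshaking lemma: 2 * 6 = 12.
A graph is a tree iff it is connected and has exactly n-1 edges. This graph is connected (all 7 vertices in one component) and has 7-1 = 6 edges. It is a tree.
Diameter (longest shortest path) = 3.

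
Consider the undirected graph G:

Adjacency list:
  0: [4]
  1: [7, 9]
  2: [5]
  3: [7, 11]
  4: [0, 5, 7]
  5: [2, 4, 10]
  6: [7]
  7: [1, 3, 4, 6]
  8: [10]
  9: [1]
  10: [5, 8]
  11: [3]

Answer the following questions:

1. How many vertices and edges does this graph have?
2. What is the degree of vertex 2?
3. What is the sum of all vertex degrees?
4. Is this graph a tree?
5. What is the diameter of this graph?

Count: 12 vertices, 11 edges.
Vertex 2 has neighbors [5], degree = 1.
Handshaking lemma: 2 * 11 = 22.
A graph is a tree iff it is connected and has exactly n-1 edges. This graph is connected (all 12 vertices in one component) and has 12-1 = 11 edges. It is a tree.
Diameter (longest shortest path) = 6.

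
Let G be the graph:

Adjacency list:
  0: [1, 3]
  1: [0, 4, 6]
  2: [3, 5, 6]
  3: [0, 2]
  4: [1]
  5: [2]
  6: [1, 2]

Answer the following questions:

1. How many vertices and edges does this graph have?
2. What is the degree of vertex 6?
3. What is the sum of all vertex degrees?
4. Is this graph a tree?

Count: 7 vertices, 7 edges.
Vertex 6 has neighbors [1, 2], degree = 2.
Handshaking lemma: 2 * 7 = 14.
A tree on 7 vertices has 6 edges. This graph has 7 edges (1 extra). Not a tree.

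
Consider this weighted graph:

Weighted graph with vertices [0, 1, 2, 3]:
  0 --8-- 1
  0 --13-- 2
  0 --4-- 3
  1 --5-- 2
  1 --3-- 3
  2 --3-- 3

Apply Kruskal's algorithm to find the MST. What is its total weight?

Applying Kruskal's algorithm (sort edges by weight, add if no cycle):
  Add (1,3) w=3
  Add (2,3) w=3
  Add (0,3) w=4
  Skip (1,2) w=5 (creates cycle)
  Skip (0,1) w=8 (creates cycle)
  Skip (0,2) w=13 (creates cycle)
MST weight = 10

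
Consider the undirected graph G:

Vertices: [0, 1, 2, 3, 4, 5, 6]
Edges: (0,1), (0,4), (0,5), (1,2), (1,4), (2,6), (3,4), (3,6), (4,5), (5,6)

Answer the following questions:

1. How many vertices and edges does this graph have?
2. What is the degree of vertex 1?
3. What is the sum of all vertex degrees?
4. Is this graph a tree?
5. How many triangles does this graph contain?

Count: 7 vertices, 10 edges.
Vertex 1 has neighbors [0, 2, 4], degree = 3.
Handshaking lemma: 2 * 10 = 20.
A tree on 7 vertices has 6 edges. This graph has 10 edges (4 extra). Not a tree.
Number of triangles = 2.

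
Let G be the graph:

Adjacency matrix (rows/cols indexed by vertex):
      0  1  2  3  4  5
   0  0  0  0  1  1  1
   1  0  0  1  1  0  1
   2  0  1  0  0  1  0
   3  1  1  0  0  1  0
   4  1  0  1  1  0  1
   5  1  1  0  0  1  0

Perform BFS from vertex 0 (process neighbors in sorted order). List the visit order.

BFS from vertex 0 (neighbors processed in ascending order):
Visit order: 0, 3, 4, 5, 1, 2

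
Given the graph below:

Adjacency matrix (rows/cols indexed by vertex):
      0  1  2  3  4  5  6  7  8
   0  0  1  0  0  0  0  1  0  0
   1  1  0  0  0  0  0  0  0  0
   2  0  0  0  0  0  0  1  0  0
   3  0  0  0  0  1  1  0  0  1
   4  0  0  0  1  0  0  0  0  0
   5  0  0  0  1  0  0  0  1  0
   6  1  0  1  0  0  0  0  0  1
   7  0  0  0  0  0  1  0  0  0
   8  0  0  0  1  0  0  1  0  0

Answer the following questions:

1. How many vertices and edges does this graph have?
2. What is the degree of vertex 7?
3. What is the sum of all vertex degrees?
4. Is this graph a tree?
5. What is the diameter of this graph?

Count: 9 vertices, 8 edges.
Vertex 7 has neighbors [5], degree = 1.
Handshaking lemma: 2 * 8 = 16.
A graph is a tree iff it is connected and has exactly n-1 edges. This graph is connected (all 9 vertices in one component) and has 9-1 = 8 edges. It is a tree.
Diameter (longest shortest path) = 6.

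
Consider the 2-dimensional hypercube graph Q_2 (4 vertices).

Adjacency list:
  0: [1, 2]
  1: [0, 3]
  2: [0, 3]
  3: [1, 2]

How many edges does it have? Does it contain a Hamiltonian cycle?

Q_2 has 4 * 2 / 2 = 4 edges.
Q_2 (d >= 2) always has a Hamiltonian cycle: a 2-bit cyclic Gray code visits every vertex exactly once and returns to the start.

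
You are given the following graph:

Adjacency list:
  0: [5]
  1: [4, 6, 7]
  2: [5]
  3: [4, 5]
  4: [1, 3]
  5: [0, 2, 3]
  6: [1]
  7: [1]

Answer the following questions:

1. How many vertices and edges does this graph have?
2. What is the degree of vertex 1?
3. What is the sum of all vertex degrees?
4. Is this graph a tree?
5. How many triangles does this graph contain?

Count: 8 vertices, 7 edges.
Vertex 1 has neighbors [4, 6, 7], degree = 3.
Handshaking lemma: 2 * 7 = 14.
A graph is a tree iff it is connected and has exactly n-1 edges. This graph is connected (all 8 vertices in one component) and has 8-1 = 7 edges. It is a tree.
Number of triangles = 0.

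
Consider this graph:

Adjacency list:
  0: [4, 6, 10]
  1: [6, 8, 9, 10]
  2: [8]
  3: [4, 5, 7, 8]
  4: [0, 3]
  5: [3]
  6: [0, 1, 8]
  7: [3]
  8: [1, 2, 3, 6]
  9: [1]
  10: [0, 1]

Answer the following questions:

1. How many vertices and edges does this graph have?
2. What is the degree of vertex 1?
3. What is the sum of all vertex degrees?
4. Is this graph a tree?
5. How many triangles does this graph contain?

Count: 11 vertices, 13 edges.
Vertex 1 has neighbors [6, 8, 9, 10], degree = 4.
Handshaking lemma: 2 * 13 = 26.
A tree on 11 vertices has 10 edges. This graph has 13 edges (3 extra). Not a tree.
Number of triangles = 1.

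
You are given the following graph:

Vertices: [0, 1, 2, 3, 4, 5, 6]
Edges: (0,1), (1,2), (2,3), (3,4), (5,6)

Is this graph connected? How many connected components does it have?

Checking connectivity: the graph has 2 connected component(s).
Components: [[0, 1, 2, 3, 4], [5, 6]]. The graph is NOT connected.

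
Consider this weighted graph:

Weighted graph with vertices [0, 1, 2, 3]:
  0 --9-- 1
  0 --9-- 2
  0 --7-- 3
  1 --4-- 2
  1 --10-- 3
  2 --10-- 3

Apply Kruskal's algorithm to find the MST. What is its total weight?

Applying Kruskal's algorithm (sort edges by weight, add if no cycle):
  Add (1,2) w=4
  Add (0,3) w=7
  Add (0,2) w=9
  Skip (0,1) w=9 (creates cycle)
  Skip (1,3) w=10 (creates cycle)
  Skip (2,3) w=10 (creates cycle)
MST weight = 20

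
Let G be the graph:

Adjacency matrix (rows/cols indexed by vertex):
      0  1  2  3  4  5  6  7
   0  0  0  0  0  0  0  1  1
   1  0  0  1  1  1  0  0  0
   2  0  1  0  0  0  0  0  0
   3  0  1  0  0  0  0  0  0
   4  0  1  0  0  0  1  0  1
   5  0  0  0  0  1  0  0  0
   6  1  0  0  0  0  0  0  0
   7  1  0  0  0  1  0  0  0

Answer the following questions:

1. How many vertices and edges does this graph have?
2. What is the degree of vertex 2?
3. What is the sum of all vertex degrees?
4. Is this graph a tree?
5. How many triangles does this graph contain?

Count: 8 vertices, 7 edges.
Vertex 2 has neighbors [1], degree = 1.
Handshaking lemma: 2 * 7 = 14.
A graph is a tree iff it is connected and has exactly n-1 edges. This graph is connected (all 8 vertices in one component) and has 8-1 = 7 edges. It is a tree.
Number of triangles = 0.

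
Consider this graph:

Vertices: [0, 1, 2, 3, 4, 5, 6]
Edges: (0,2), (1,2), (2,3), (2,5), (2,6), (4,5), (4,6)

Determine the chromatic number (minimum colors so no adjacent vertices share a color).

The graph has a maximum clique of size 2 (lower bound on chromatic number).
A valid 2-coloring: {0: 1, 1: 1, 2: 0, 3: 1, 4: 0, 5: 1, 6: 1}.
Chromatic number = 2.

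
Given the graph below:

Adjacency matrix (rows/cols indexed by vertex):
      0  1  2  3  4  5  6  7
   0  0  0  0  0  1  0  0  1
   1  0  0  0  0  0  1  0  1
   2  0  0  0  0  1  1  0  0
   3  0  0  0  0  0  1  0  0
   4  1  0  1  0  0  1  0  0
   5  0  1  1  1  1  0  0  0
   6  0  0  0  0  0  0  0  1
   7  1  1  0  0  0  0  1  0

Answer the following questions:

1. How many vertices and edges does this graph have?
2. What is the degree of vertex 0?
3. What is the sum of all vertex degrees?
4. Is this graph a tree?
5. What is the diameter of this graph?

Count: 8 vertices, 9 edges.
Vertex 0 has neighbors [4, 7], degree = 2.
Handshaking lemma: 2 * 9 = 18.
A tree on 8 vertices has 7 edges. This graph has 9 edges (2 extra). Not a tree.
Diameter (longest shortest path) = 4.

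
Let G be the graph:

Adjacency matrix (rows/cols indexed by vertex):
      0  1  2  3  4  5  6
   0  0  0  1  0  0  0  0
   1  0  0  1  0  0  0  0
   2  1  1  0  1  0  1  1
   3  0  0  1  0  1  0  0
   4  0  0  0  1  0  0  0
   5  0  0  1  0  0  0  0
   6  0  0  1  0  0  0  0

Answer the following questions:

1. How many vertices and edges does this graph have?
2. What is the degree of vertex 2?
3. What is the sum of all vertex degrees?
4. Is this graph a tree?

Count: 7 vertices, 6 edges.
Vertex 2 has neighbors [0, 1, 3, 5, 6], degree = 5.
Handshaking lemma: 2 * 6 = 12.
A graph is a tree iff it is connected and has exactly n-1 edges. This graph is connected (all 7 vertices in one component) and has 7-1 = 6 edges. It is a tree.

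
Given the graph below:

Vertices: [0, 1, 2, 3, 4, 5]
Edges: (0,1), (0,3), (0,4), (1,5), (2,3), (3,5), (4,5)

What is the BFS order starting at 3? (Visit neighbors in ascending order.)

BFS from vertex 3 (neighbors processed in ascending order):
Visit order: 3, 0, 2, 5, 1, 4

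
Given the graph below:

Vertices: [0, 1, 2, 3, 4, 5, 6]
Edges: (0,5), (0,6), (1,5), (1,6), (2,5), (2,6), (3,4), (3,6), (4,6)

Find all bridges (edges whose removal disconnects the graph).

No bridges found. The graph is 2-edge-connected (no single edge removal disconnects it).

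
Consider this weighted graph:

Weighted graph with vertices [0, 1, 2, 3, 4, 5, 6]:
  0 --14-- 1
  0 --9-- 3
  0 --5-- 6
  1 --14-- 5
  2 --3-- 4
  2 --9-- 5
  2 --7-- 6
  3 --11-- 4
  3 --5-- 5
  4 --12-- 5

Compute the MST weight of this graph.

Applying Kruskal's algorithm (sort edges by weight, add if no cycle):
  Add (2,4) w=3
  Add (0,6) w=5
  Add (3,5) w=5
  Add (2,6) w=7
  Add (0,3) w=9
  Skip (2,5) w=9 (creates cycle)
  Skip (3,4) w=11 (creates cycle)
  Skip (4,5) w=12 (creates cycle)
  Add (0,1) w=14
  Skip (1,5) w=14 (creates cycle)
MST weight = 43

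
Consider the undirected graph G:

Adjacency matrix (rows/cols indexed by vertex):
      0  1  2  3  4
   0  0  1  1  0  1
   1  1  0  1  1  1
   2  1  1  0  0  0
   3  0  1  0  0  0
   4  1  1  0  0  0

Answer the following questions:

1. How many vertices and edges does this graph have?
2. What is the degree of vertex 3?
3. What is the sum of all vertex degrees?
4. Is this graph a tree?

Count: 5 vertices, 6 edges.
Vertex 3 has neighbors [1], degree = 1.
Handshaking lemma: 2 * 6 = 12.
A tree on 5 vertices has 4 edges. This graph has 6 edges (2 extra). Not a tree.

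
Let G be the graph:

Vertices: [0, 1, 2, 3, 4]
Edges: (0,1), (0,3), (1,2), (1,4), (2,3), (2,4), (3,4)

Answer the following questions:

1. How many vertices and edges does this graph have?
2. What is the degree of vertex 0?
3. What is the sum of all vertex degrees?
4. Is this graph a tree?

Count: 5 vertices, 7 edges.
Vertex 0 has neighbors [1, 3], degree = 2.
Handshaking lemma: 2 * 7 = 14.
A tree on 5 vertices has 4 edges. This graph has 7 edges (3 extra). Not a tree.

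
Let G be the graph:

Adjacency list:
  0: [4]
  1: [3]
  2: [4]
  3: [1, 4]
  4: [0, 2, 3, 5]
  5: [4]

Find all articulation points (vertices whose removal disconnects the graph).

An articulation point is a vertex whose removal disconnects the graph.
Articulation points: [3, 4]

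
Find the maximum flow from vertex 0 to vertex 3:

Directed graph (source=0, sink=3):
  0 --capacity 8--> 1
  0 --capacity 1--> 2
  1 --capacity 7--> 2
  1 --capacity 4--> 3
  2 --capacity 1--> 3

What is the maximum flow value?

Computing max flow:
  Flow on (0->1): 5/8
  Flow on (1->2): 1/7
  Flow on (1->3): 4/4
  Flow on (2->3): 1/1
Maximum flow = 5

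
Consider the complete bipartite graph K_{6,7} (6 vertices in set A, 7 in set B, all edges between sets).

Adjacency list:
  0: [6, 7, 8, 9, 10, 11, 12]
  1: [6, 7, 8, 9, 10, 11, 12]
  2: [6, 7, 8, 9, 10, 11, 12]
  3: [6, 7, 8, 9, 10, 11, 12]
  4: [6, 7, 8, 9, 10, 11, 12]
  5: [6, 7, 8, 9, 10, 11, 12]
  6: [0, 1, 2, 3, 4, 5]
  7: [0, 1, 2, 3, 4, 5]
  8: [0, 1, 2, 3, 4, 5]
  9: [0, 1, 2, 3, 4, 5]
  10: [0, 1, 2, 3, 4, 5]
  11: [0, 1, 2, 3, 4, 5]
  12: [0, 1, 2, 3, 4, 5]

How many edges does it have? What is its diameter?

K_{6,7} has 6 * 7 = 42 edges.
Any vertex reaches any opposite-side vertex in 1 step; same-side vertices reach in 2 steps via any opposite-side vertex.
Diameter = 2.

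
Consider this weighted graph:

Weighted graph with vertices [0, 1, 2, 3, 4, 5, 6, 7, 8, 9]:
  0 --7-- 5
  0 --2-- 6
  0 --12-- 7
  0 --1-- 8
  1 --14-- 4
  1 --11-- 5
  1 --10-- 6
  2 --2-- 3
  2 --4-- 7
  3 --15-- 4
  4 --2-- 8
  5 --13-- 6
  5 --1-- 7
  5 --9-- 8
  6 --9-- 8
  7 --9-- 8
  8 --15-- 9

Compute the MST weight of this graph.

Applying Kruskal's algorithm (sort edges by weight, add if no cycle):
  Add (0,8) w=1
  Add (5,7) w=1
  Add (0,6) w=2
  Add (2,3) w=2
  Add (4,8) w=2
  Add (2,7) w=4
  Add (0,5) w=7
  Skip (5,8) w=9 (creates cycle)
  Skip (6,8) w=9 (creates cycle)
  Skip (7,8) w=9 (creates cycle)
  Add (1,6) w=10
  Skip (1,5) w=11 (creates cycle)
  Skip (0,7) w=12 (creates cycle)
  Skip (5,6) w=13 (creates cycle)
  Skip (1,4) w=14 (creates cycle)
  Skip (3,4) w=15 (creates cycle)
  Add (8,9) w=15
MST weight = 44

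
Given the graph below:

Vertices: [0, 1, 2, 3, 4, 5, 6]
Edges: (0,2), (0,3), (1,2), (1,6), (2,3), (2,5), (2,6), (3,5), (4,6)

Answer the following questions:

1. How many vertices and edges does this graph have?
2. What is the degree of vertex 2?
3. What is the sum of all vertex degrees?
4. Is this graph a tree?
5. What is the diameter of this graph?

Count: 7 vertices, 9 edges.
Vertex 2 has neighbors [0, 1, 3, 5, 6], degree = 5.
Handshaking lemma: 2 * 9 = 18.
A tree on 7 vertices has 6 edges. This graph has 9 edges (3 extra). Not a tree.
Diameter (longest shortest path) = 3.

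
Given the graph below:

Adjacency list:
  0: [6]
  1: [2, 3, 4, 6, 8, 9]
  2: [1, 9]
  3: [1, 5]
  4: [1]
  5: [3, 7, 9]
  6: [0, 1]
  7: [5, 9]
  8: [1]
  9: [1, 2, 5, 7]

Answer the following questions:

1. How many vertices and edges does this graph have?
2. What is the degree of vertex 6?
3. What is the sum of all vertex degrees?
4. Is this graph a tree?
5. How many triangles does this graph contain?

Count: 10 vertices, 12 edges.
Vertex 6 has neighbors [0, 1], degree = 2.
Handshaking lemma: 2 * 12 = 24.
A tree on 10 vertices has 9 edges. This graph has 12 edges (3 extra). Not a tree.
Number of triangles = 2.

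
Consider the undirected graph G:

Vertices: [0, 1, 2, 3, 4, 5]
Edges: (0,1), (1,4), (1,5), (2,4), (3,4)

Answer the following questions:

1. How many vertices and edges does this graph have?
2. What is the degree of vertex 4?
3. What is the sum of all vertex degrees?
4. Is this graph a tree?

Count: 6 vertices, 5 edges.
Vertex 4 has neighbors [1, 2, 3], degree = 3.
Handshaking lemma: 2 * 5 = 10.
A graph is a tree iff it is connected and has exactly n-1 edges. This graph is connected (all 6 vertices in one component) and has 6-1 = 5 edges. It is a tree.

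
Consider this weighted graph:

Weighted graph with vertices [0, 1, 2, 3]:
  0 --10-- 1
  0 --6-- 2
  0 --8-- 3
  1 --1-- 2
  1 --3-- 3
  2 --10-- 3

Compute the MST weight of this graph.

Applying Kruskal's algorithm (sort edges by weight, add if no cycle):
  Add (1,2) w=1
  Add (1,3) w=3
  Add (0,2) w=6
  Skip (0,3) w=8 (creates cycle)
  Skip (0,1) w=10 (creates cycle)
  Skip (2,3) w=10 (creates cycle)
MST weight = 10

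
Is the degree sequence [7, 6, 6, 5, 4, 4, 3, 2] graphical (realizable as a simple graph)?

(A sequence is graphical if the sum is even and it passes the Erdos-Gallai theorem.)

Sum of degrees = 37. Sum is odd, so the sequence is NOT graphical.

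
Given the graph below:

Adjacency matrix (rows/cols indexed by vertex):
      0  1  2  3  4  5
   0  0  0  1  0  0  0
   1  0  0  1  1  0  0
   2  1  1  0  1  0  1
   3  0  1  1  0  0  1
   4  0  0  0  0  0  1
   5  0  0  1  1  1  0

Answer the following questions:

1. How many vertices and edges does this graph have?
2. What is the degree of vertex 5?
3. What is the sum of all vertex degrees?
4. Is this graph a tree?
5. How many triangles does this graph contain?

Count: 6 vertices, 7 edges.
Vertex 5 has neighbors [2, 3, 4], degree = 3.
Handshaking lemma: 2 * 7 = 14.
A tree on 6 vertices has 5 edges. This graph has 7 edges (2 extra). Not a tree.
Number of triangles = 2.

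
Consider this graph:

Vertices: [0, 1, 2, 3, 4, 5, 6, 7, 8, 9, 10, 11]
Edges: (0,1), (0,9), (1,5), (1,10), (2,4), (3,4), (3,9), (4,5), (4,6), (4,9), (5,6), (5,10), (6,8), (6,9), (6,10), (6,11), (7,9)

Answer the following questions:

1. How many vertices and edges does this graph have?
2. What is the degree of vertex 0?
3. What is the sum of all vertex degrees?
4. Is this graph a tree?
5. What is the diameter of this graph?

Count: 12 vertices, 17 edges.
Vertex 0 has neighbors [1, 9], degree = 2.
Handshaking lemma: 2 * 17 = 34.
A tree on 12 vertices has 11 edges. This graph has 17 edges (6 extra). Not a tree.
Diameter (longest shortest path) = 3.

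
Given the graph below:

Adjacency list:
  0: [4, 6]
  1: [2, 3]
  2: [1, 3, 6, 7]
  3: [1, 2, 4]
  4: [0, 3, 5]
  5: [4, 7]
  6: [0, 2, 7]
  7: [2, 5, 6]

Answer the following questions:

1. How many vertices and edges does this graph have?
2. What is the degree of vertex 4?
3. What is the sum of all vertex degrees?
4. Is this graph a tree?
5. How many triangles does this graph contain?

Count: 8 vertices, 11 edges.
Vertex 4 has neighbors [0, 3, 5], degree = 3.
Handshaking lemma: 2 * 11 = 22.
A tree on 8 vertices has 7 edges. This graph has 11 edges (4 extra). Not a tree.
Number of triangles = 2.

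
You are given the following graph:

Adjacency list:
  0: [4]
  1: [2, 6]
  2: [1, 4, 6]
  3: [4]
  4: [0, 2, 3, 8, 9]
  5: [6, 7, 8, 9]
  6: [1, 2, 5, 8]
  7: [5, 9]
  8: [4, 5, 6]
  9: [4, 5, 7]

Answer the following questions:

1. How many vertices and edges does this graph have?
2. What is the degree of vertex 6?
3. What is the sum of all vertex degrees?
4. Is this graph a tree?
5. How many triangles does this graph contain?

Count: 10 vertices, 14 edges.
Vertex 6 has neighbors [1, 2, 5, 8], degree = 4.
Handshaking lemma: 2 * 14 = 28.
A tree on 10 vertices has 9 edges. This graph has 14 edges (5 extra). Not a tree.
Number of triangles = 3.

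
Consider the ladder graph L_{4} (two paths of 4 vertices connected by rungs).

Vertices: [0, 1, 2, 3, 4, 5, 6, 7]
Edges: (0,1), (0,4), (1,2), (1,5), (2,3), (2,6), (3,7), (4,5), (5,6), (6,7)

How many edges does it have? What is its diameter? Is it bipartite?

Ladder graph L_{4}: 4 rungs + 2 * (4-1) path edges = 4 + 6 = 10 edges.
Diameter = 4.
Ladder graphs are bipartite (alternating coloring along each path).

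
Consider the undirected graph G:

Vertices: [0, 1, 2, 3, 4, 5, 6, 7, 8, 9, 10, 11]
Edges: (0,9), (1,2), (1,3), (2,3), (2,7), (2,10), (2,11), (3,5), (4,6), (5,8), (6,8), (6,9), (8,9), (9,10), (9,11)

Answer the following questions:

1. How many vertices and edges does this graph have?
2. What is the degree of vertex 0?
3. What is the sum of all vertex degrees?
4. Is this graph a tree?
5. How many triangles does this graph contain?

Count: 12 vertices, 15 edges.
Vertex 0 has neighbors [9], degree = 1.
Handshaking lemma: 2 * 15 = 30.
A tree on 12 vertices has 11 edges. This graph has 15 edges (4 extra). Not a tree.
Number of triangles = 2.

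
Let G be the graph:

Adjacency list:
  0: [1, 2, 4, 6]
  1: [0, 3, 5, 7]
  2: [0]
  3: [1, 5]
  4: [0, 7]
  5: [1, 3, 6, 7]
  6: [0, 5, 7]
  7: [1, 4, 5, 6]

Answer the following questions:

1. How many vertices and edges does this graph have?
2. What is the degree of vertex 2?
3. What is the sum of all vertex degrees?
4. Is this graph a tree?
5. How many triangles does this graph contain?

Count: 8 vertices, 12 edges.
Vertex 2 has neighbors [0], degree = 1.
Handshaking lemma: 2 * 12 = 24.
A tree on 8 vertices has 7 edges. This graph has 12 edges (5 extra). Not a tree.
Number of triangles = 3.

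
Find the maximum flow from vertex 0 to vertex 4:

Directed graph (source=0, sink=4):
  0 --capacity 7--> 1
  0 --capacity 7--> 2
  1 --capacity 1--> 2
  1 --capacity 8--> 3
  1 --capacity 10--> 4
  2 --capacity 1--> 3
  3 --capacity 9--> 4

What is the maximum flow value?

Computing max flow:
  Flow on (0->1): 7/7
  Flow on (0->2): 1/7
  Flow on (1->4): 7/10
  Flow on (2->3): 1/1
  Flow on (3->4): 1/9
Maximum flow = 8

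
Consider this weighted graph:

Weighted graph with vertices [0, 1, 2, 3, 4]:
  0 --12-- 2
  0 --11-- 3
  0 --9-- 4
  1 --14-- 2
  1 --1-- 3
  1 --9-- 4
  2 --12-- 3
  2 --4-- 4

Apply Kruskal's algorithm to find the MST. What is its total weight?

Applying Kruskal's algorithm (sort edges by weight, add if no cycle):
  Add (1,3) w=1
  Add (2,4) w=4
  Add (0,4) w=9
  Add (1,4) w=9
  Skip (0,3) w=11 (creates cycle)
  Skip (0,2) w=12 (creates cycle)
  Skip (2,3) w=12 (creates cycle)
  Skip (1,2) w=14 (creates cycle)
MST weight = 23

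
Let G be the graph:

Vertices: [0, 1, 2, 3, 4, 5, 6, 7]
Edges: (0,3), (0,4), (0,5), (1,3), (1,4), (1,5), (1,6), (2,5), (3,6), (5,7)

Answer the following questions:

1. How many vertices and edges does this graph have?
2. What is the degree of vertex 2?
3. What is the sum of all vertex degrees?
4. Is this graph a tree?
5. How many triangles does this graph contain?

Count: 8 vertices, 10 edges.
Vertex 2 has neighbors [5], degree = 1.
Handshaking lemma: 2 * 10 = 20.
A tree on 8 vertices has 7 edges. This graph has 10 edges (3 extra). Not a tree.
Number of triangles = 1.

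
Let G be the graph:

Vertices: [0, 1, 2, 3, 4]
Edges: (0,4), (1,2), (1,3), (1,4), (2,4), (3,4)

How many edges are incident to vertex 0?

Vertex 0 has neighbors [4], so deg(0) = 1.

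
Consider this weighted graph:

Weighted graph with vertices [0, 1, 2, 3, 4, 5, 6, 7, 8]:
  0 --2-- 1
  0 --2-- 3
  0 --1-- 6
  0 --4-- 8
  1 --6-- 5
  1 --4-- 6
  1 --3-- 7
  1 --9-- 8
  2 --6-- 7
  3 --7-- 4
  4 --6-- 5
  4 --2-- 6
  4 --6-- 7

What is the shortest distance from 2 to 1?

Using Dijkstra's algorithm from vertex 2:
Shortest path: 2 -> 7 -> 1
Total weight: 6 + 3 = 9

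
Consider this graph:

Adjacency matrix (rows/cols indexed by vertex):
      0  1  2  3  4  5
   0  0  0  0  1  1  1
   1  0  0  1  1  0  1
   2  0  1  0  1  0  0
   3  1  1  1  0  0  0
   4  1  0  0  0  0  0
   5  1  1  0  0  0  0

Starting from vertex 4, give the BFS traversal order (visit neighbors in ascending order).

BFS from vertex 4 (neighbors processed in ascending order):
Visit order: 4, 0, 3, 5, 1, 2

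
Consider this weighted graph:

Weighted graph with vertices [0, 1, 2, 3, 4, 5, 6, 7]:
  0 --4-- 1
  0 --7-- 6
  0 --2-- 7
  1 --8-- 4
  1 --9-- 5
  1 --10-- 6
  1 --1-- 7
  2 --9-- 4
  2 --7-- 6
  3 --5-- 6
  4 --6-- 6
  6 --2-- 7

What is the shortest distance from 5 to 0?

Using Dijkstra's algorithm from vertex 5:
Shortest path: 5 -> 1 -> 7 -> 0
Total weight: 9 + 1 + 2 = 12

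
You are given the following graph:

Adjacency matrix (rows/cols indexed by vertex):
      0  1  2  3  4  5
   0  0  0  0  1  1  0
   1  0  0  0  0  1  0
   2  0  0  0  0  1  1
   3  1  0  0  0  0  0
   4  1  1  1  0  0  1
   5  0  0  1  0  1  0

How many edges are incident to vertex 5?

Vertex 5 has neighbors [2, 4], so deg(5) = 2.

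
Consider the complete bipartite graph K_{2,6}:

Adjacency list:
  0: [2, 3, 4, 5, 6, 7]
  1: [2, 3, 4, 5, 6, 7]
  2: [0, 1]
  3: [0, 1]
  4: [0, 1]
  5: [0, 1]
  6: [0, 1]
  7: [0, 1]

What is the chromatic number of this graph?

K_{2,6} is bipartite: vertices split into two independent sets of size 2 and 6.
Color one set 0, the other 1. No adjacent vertices share a color.
Chromatic number = 2.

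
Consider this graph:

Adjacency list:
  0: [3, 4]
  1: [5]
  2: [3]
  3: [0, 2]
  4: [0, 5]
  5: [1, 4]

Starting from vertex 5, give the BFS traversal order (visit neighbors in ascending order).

BFS from vertex 5 (neighbors processed in ascending order):
Visit order: 5, 1, 4, 0, 3, 2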